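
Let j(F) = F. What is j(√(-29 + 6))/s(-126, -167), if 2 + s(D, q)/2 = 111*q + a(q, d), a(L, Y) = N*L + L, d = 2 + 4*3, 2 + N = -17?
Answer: -I*√23/31066 ≈ -0.00015438*I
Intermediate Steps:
N = -19 (N = -2 - 17 = -19)
d = 14 (d = 2 + 12 = 14)
a(L, Y) = -18*L (a(L, Y) = -19*L + L = -18*L)
s(D, q) = -4 + 186*q (s(D, q) = -4 + 2*(111*q - 18*q) = -4 + 2*(93*q) = -4 + 186*q)
j(√(-29 + 6))/s(-126, -167) = √(-29 + 6)/(-4 + 186*(-167)) = √(-23)/(-4 - 31062) = (I*√23)/(-31066) = (I*√23)*(-1/31066) = -I*√23/31066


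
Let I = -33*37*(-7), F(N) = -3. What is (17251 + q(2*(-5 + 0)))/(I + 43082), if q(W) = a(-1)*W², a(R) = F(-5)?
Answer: 16951/51629 ≈ 0.32832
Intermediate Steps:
I = 8547 (I = -1221*(-7) = 8547)
a(R) = -3
q(W) = -3*W²
(17251 + q(2*(-5 + 0)))/(I + 43082) = (17251 - 3*4*(-5 + 0)²)/(8547 + 43082) = (17251 - 3*(2*(-5))²)/51629 = (17251 - 3*(-10)²)*(1/51629) = (17251 - 3*100)*(1/51629) = (17251 - 300)*(1/51629) = 16951*(1/51629) = 16951/51629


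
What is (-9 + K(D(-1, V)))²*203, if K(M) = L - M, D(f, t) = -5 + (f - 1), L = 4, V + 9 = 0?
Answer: 812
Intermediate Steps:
V = -9 (V = -9 + 0 = -9)
D(f, t) = -6 + f (D(f, t) = -5 + (-1 + f) = -6 + f)
K(M) = 4 - M
(-9 + K(D(-1, V)))²*203 = (-9 + (4 - (-6 - 1)))²*203 = (-9 + (4 - 1*(-7)))²*203 = (-9 + (4 + 7))²*203 = (-9 + 11)²*203 = 2²*203 = 4*203 = 812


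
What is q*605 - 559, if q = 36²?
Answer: 783521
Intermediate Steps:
q = 1296
q*605 - 559 = 1296*605 - 559 = 784080 - 559 = 783521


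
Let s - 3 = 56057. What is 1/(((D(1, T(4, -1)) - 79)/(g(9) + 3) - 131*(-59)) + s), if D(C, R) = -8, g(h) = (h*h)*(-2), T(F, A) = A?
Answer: 53/3380846 ≈ 1.5677e-5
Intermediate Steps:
s = 56060 (s = 3 + 56057 = 56060)
g(h) = -2*h**2 (g(h) = h**2*(-2) = -2*h**2)
1/(((D(1, T(4, -1)) - 79)/(g(9) + 3) - 131*(-59)) + s) = 1/(((-8 - 79)/(-2*9**2 + 3) - 131*(-59)) + 56060) = 1/((-87/(-2*81 + 3) + 7729) + 56060) = 1/((-87/(-162 + 3) + 7729) + 56060) = 1/((-87/(-159) + 7729) + 56060) = 1/((-87*(-1/159) + 7729) + 56060) = 1/((29/53 + 7729) + 56060) = 1/(409666/53 + 56060) = 1/(3380846/53) = 53/3380846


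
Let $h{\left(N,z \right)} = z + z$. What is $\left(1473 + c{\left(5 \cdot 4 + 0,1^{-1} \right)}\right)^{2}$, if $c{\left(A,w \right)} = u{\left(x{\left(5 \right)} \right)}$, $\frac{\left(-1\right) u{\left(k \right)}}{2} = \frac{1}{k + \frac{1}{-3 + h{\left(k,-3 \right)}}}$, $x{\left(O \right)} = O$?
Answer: $\frac{1049565609}{484} \approx 2.1685 \cdot 10^{6}$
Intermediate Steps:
$h{\left(N,z \right)} = 2 z$
$u{\left(k \right)} = - \frac{2}{- \frac{1}{9} + k}$ ($u{\left(k \right)} = - \frac{2}{k + \frac{1}{-3 + 2 \left(-3\right)}} = - \frac{2}{k + \frac{1}{-3 - 6}} = - \frac{2}{k + \frac{1}{-9}} = - \frac{2}{k - \frac{1}{9}} = - \frac{2}{- \frac{1}{9} + k}$)
$c{\left(A,w \right)} = - \frac{9}{22}$ ($c{\left(A,w \right)} = - \frac{18}{-1 + 9 \cdot 5} = - \frac{18}{-1 + 45} = - \frac{18}{44} = \left(-18\right) \frac{1}{44} = - \frac{9}{22}$)
$\left(1473 + c{\left(5 \cdot 4 + 0,1^{-1} \right)}\right)^{2} = \left(1473 - \frac{9}{22}\right)^{2} = \left(\frac{32397}{22}\right)^{2} = \frac{1049565609}{484}$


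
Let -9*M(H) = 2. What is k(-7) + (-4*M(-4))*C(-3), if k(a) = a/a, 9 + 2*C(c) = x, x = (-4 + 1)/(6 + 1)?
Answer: -67/21 ≈ -3.1905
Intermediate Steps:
M(H) = -2/9 (M(H) = -⅑*2 = -2/9)
x = -3/7 ≈ -0.42857
C(c) = -33/7 (C(c) = -9/2 + (½)*(-3/7) = -9/2 - 3/14 = -33/7)
k(a) = 1
k(-7) + (-4*M(-4))*C(-3) = 1 - 4*(-2/9)*(-33/7) = 1 + (8/9)*(-33/7) = 1 - 88/21 = -67/21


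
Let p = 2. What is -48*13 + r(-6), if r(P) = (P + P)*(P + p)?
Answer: -576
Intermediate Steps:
r(P) = 2*P*(2 + P) (r(P) = (P + P)*(P + 2) = (2*P)*(2 + P) = 2*P*(2 + P))
-48*13 + r(-6) = -48*13 + 2*(-6)*(2 - 6) = -624 + 2*(-6)*(-4) = -624 + 48 = -576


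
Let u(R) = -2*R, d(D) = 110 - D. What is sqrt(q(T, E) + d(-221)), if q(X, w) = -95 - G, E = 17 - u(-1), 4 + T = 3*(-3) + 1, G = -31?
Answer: sqrt(267) ≈ 16.340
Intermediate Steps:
T = -12 (T = -4 + (3*(-3) + 1) = -4 + (-9 + 1) = -4 - 8 = -12)
E = 15 (E = 17 - (-2)*(-1) = 17 - 1*2 = 17 - 2 = 15)
q(X, w) = -64 (q(X, w) = -95 - 1*(-31) = -95 + 31 = -64)
sqrt(q(T, E) + d(-221)) = sqrt(-64 + (110 - 1*(-221))) = sqrt(-64 + (110 + 221)) = sqrt(-64 + 331) = sqrt(267)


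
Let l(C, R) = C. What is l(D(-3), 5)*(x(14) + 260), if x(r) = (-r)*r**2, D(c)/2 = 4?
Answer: -19872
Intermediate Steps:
D(c) = 8 (D(c) = 2*4 = 8)
x(r) = -r**3
l(D(-3), 5)*(x(14) + 260) = 8*(-1*14**3 + 260) = 8*(-1*2744 + 260) = 8*(-2744 + 260) = 8*(-2484) = -19872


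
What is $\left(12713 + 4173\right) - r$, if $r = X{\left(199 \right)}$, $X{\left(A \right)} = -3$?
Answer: $16889$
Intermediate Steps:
$r = -3$
$\left(12713 + 4173\right) - r = \left(12713 + 4173\right) - -3 = 16886 + 3 = 16889$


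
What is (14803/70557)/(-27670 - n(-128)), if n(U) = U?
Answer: -14803/1943280894 ≈ -7.6175e-6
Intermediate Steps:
(14803/70557)/(-27670 - n(-128)) = (14803/70557)/(-27670 - 1*(-128)) = (14803*(1/70557))/(-27670 + 128) = (14803/70557)/(-27542) = (14803/70557)*(-1/27542) = -14803/1943280894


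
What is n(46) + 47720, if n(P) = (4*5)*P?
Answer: 48640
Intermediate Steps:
n(P) = 20*P
n(46) + 47720 = 20*46 + 47720 = 920 + 47720 = 48640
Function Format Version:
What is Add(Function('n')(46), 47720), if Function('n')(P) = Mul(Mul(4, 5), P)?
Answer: 48640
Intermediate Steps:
Function('n')(P) = Mul(20, P)
Add(Function('n')(46), 47720) = Add(Mul(20, 46), 47720) = Add(920, 47720) = 48640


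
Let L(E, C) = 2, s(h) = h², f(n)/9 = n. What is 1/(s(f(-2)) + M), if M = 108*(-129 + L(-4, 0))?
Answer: -1/13392 ≈ -7.4671e-5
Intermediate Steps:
f(n) = 9*n
M = -13716 (M = 108*(-129 + 2) = 108*(-127) = -13716)
1/(s(f(-2)) + M) = 1/((9*(-2))² - 13716) = 1/((-18)² - 13716) = 1/(324 - 13716) = 1/(-13392) = -1/13392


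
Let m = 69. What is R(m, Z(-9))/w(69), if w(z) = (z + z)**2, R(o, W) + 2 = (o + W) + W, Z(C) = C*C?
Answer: 229/19044 ≈ 0.012025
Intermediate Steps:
Z(C) = C**2
R(o, W) = -2 + o + 2*W (R(o, W) = -2 + ((o + W) + W) = -2 + ((W + o) + W) = -2 + (o + 2*W) = -2 + o + 2*W)
w(z) = 4*z**2 (w(z) = (2*z)**2 = 4*z**2)
R(m, Z(-9))/w(69) = (-2 + 69 + 2*(-9)**2)/((4*69**2)) = (-2 + 69 + 2*81)/((4*4761)) = (-2 + 69 + 162)/19044 = 229*(1/19044) = 229/19044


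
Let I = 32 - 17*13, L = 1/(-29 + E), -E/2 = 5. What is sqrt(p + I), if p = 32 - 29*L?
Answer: I*sqrt(237666)/39 ≈ 12.5*I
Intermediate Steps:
E = -10 (E = -2*5 = -10)
L = -1/39 (L = 1/(-29 - 10) = 1/(-39) = -1/39 ≈ -0.025641)
I = -189 (I = 32 - 221 = -189)
p = 1277/39 (p = 32 - 29*(-1/39) = 32 + 29/39 = 1277/39 ≈ 32.744)
sqrt(p + I) = sqrt(1277/39 - 189) = sqrt(-6094/39) = I*sqrt(237666)/39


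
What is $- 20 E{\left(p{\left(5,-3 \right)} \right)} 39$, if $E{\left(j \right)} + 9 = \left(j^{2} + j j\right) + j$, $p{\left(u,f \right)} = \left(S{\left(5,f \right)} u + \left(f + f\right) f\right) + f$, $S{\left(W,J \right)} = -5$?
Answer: $-141180$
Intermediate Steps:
$p{\left(u,f \right)} = f - 5 u + 2 f^{2}$ ($p{\left(u,f \right)} = \left(- 5 u + \left(f + f\right) f\right) + f = \left(- 5 u + 2 f f\right) + f = \left(- 5 u + 2 f^{2}\right) + f = f - 5 u + 2 f^{2}$)
$E{\left(j \right)} = -9 + j + 2 j^{2}$ ($E{\left(j \right)} = -9 + \left(\left(j^{2} + j j\right) + j\right) = -9 + \left(\left(j^{2} + j^{2}\right) + j\right) = -9 + \left(2 j^{2} + j\right) = -9 + \left(j + 2 j^{2}\right) = -9 + j + 2 j^{2}$)
$- 20 E{\left(p{\left(5,-3 \right)} \right)} 39 = - 20 \left(-9 - \left(28 - 18\right) + 2 \left(-3 - 25 + 2 \left(-3\right)^{2}\right)^{2}\right) 39 = - 20 \left(-9 - 10 + 2 \left(-3 - 25 + 2 \cdot 9\right)^{2}\right) 39 = - 20 \left(-9 - 10 + 2 \left(-3 - 25 + 18\right)^{2}\right) 39 = - 20 \left(-9 - 10 + 2 \left(-10\right)^{2}\right) 39 = - 20 \left(-9 - 10 + 2 \cdot 100\right) 39 = - 20 \left(-9 - 10 + 200\right) 39 = - 20 \cdot 181 \cdot 39 = - 3620 \cdot 39 = \left(-1\right) 141180 = -141180$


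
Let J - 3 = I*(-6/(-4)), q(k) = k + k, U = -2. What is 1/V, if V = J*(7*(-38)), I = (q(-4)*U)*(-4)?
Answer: 1/24738 ≈ 4.0424e-5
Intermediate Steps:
q(k) = 2*k
I = -64 (I = ((2*(-4))*(-2))*(-4) = -8*(-2)*(-4) = 16*(-4) = -64)
J = -93 (J = 3 - (-384)/(-4) = 3 - (-384)*(-1)/4 = 3 - 64*3/2 = 3 - 96 = -93)
V = 24738 (V = -651*(-38) = -93*(-266) = 24738)
1/V = 1/24738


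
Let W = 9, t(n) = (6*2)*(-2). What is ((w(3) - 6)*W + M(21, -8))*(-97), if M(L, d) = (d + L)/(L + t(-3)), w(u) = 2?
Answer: 11737/3 ≈ 3912.3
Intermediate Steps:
t(n) = -24 (t(n) = 12*(-2) = -24)
M(L, d) = (L + d)/(-24 + L) (M(L, d) = (d + L)/(L - 24) = (L + d)/(-24 + L))
((w(3) - 6)*W + M(21, -8))*(-97) = ((2 - 6)*9 + (21 - 8)/(-24 + 21))*(-97) = (-4*9 + 13/(-3))*(-97) = (-36 - ⅓*13)*(-97) = (-36 - 13/3)*(-97) = -121/3*(-97) = 11737/3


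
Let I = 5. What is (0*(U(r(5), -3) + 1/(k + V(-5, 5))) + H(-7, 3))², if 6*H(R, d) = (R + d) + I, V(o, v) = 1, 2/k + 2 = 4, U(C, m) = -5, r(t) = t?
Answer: 1/36 ≈ 0.027778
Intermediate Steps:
k = 1 (k = 2/(-2 + 4) = 2/2 = 2*(½) = 1)
H(R, d) = ⅚ + R/6 + d/6 (H(R, d) = ((R + d) + 5)/6 = (5 + R + d)/6 = ⅚ + R/6 + d/6)
(0*(U(r(5), -3) + 1/(k + V(-5, 5))) + H(-7, 3))² = (0*(-5 + 1/(1 + 1)) + (⅚ + (⅙)*(-7) + (⅙)*3))² = (0*(-5 + 1/2) + (⅚ - 7/6 + ½))² = (0*(-5 + ½) + ⅙)² = (0*(-9/2) + ⅙)² = (0 + ⅙)² = (⅙)² = 1/36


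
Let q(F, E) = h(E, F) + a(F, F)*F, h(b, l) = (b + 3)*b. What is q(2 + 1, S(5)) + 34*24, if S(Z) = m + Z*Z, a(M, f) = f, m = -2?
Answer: 1423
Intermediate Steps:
S(Z) = -2 + Z² (S(Z) = -2 + Z*Z = -2 + Z²)
h(b, l) = b*(3 + b) (h(b, l) = (3 + b)*b = b*(3 + b))
q(F, E) = F² + E*(3 + E) (q(F, E) = E*(3 + E) + F*F = E*(3 + E) + F² = F² + E*(3 + E))
q(2 + 1, S(5)) + 34*24 = ((2 + 1)² + (-2 + 5²)*(3 + (-2 + 5²))) + 34*24 = (3² + (-2 + 25)*(3 + (-2 + 25))) + 816 = (9 + 23*(3 + 23)) + 816 = (9 + 23*26) + 816 = (9 + 598) + 816 = 607 + 816 = 1423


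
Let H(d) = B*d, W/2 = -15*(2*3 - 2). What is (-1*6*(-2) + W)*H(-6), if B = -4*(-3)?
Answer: 7776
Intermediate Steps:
B = 12
W = -120 (W = 2*(-15*(2*3 - 2)) = 2*(-15*(6 - 2)) = 2*(-15*4) = 2*(-60) = -120)
H(d) = 12*d
(-1*6*(-2) + W)*H(-6) = (-1*6*(-2) - 120)*(12*(-6)) = (-6*(-2) - 120)*(-72) = (12 - 120)*(-72) = -108*(-72) = 7776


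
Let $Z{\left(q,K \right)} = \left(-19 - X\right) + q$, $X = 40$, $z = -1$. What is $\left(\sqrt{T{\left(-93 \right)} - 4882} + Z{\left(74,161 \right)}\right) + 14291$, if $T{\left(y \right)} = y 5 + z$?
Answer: $14306 + 2 i \sqrt{1337} \approx 14306.0 + 73.13 i$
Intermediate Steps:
$Z{\left(q,K \right)} = -59 + q$ ($Z{\left(q,K \right)} = \left(-19 - 40\right) + q = -59 + q$)
$T{\left(y \right)} = -1 + 5 y$ ($T{\left(y \right)} = y 5 - 1 = 5 y - 1 = -1 + 5 y$)
$\left(\sqrt{T{\left(-93 \right)} - 4882} + Z{\left(74,161 \right)}\right) + 14291 = \left(\sqrt{\left(-1 + 5 \left(-93\right)\right) - 4882} + \left(-59 + 74\right)\right) + 14291 = \left(\sqrt{\left(-1 - 465\right) - 4882} + 15\right) + 14291 = \left(\sqrt{-466 - 4882} + 15\right) + 14291 = \left(\sqrt{-5348} + 15\right) + 14291 = \left(2 i \sqrt{1337} + 15\right) + 14291 = \left(15 + 2 i \sqrt{1337}\right) + 14291 = 14306 + 2 i \sqrt{1337}$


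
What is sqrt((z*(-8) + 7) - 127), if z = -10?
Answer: 2*I*sqrt(10) ≈ 6.3246*I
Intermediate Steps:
sqrt((z*(-8) + 7) - 127) = sqrt((-10*(-8) + 7) - 127) = sqrt((80 + 7) - 127) = sqrt(87 - 127) = sqrt(-40) = 2*I*sqrt(10)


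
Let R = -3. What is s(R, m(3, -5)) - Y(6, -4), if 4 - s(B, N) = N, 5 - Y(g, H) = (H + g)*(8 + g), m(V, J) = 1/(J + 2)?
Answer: 82/3 ≈ 27.333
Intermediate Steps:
m(V, J) = 1/(2 + J)
Y(g, H) = 5 - (8 + g)*(H + g) (Y(g, H) = 5 - (H + g)*(8 + g) = 5 - (8 + g)*(H + g))
s(B, N) = 4 - N
s(R, m(3, -5)) - Y(6, -4) = (4 - 1/(2 - 5)) - (5 - 1*6² - 8*(-4) - 8*6 - 1*(-4)*6) = (4 - 1/(-3)) - (5 - 1*36 + 32 - 48 + 24) = (4 - 1*(-⅓)) - (5 - 36 + 32 - 48 + 24) = (4 + ⅓) - 1*(-23) = 13/3 + 23 = 82/3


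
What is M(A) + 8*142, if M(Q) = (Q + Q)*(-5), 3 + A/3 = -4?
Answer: 1346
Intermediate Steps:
A = -21 (A = -9 + 3*(-4) = -9 - 12 = -21)
M(Q) = -10*Q (M(Q) = (2*Q)*(-5) = -10*Q)
M(A) + 8*142 = -10*(-21) + 8*142 = 210 + 1136 = 1346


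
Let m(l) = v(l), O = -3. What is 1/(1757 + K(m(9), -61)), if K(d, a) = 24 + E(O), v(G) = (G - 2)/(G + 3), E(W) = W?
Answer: 1/1778 ≈ 0.00056243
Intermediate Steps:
v(G) = (-2 + G)/(3 + G)
m(l) = (-2 + l)/(3 + l)
K(d, a) = 21 (K(d, a) = 24 - 3 = 21)
1/(1757 + K(m(9), -61)) = 1/(1757 + 21) = 1/1778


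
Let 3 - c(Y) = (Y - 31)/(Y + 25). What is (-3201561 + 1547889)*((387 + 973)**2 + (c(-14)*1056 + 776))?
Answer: -3072297676608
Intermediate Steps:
c(Y) = 3 - (-31 + Y)/(25 + Y) (c(Y) = 3 - (Y - 31)/(Y + 25) = 3 - (-31 + Y)/(25 + Y))
(-3201561 + 1547889)*((387 + 973)**2 + (c(-14)*1056 + 776)) = (-3201561 + 1547889)*((387 + 973)**2 + ((2*(53 - 14)/(25 - 14))*1056 + 776)) = -1653672*(1360**2 + ((2*39/11)*1056 + 776)) = -1653672*(1849600 + ((2*(1/11)*39)*1056 + 776)) = -1653672*(1849600 + ((78/11)*1056 + 776)) = -1653672*(1849600 + (7488 + 776)) = -1653672*(1849600 + 8264) = -1653672*1857864 = -3072297676608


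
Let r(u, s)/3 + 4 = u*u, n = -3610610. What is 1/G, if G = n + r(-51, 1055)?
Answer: -1/3602819 ≈ -2.7756e-7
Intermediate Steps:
r(u, s) = -12 + 3*u² (r(u, s) = -12 + 3*(u*u) = -12 + 3*u²)
G = -3602819 (G = -3610610 + (-12 + 3*(-51)²) = -3610610 + (-12 + 3*2601) = -3610610 + (-12 + 7803) = -3610610 + 7791 = -3602819)
1/G = 1/(-3602819) = -1/3602819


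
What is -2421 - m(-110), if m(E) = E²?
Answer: -14521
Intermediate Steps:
-2421 - m(-110) = -2421 - 1*(-110)² = -2421 - 1*12100 = -2421 - 12100 = -14521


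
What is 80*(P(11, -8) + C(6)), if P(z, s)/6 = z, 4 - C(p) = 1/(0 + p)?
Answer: 16760/3 ≈ 5586.7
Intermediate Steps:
C(p) = 4 - 1/p (C(p) = 4 - 1/(0 + p) = 4 - 1/p)
P(z, s) = 6*z
80*(P(11, -8) + C(6)) = 80*(6*11 + (4 - 1/6)) = 80*(66 + (4 - 1*⅙)) = 80*(66 + (4 - ⅙)) = 80*(66 + 23/6) = 80*(419/6) = 16760/3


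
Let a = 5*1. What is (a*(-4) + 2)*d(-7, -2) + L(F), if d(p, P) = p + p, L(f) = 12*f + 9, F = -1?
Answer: 249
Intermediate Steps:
a = 5
L(f) = 9 + 12*f
d(p, P) = 2*p
(a*(-4) + 2)*d(-7, -2) + L(F) = (5*(-4) + 2)*(2*(-7)) + (9 + 12*(-1)) = (-20 + 2)*(-14) + (9 - 12) = -18*(-14) - 3 = 252 - 3 = 249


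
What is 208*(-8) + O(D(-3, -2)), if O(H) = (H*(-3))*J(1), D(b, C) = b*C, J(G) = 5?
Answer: -1754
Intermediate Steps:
D(b, C) = C*b
O(H) = -15*H (O(H) = (H*(-3))*5 = -3*H*5 = -15*H)
208*(-8) + O(D(-3, -2)) = 208*(-8) - (-30)*(-3) = -1664 - 15*6 = -1664 - 90 = -1754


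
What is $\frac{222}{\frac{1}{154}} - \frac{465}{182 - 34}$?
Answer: $\frac{5059359}{148} \approx 34185.0$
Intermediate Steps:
$\frac{222}{\frac{1}{154}} - \frac{465}{182 - 34} = 222 \frac{1}{\frac{1}{154}} - \frac{465}{182 - 34} = 222 \cdot 154 - \frac{465}{148} = 34188 - \frac{465}{148} = \frac{5059359}{148}$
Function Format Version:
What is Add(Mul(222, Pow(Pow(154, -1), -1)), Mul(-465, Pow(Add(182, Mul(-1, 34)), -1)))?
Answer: Rational(5059359, 148) ≈ 34185.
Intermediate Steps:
Add(Mul(222, Pow(Pow(154, -1), -1)), Mul(-465, Pow(Add(182, Mul(-1, 34)), -1))) = Add(Mul(222, Pow(Rational(1, 154), -1)), Mul(-465, Pow(Add(182, -34), -1))) = Add(Mul(222, 154), Mul(-465, Pow(148, -1))) = Add(34188, Mul(-465, Rational(1, 148))) = Add(34188, Rational(-465, 148)) = Rational(5059359, 148)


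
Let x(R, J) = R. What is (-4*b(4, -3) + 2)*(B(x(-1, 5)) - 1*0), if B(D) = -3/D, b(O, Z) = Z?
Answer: 42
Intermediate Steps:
(-4*b(4, -3) + 2)*(B(x(-1, 5)) - 1*0) = (-4*(-3) + 2)*(-3/(-1) - 1*0) = (12 + 2)*(-3*(-1) + 0) = 14*(3 + 0) = 14*3 = 42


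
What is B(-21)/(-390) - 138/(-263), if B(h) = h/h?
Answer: 53557/102570 ≈ 0.52215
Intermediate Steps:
B(h) = 1
B(-21)/(-390) - 138/(-263) = 1/(-390) - 138/(-263) = 1*(-1/390) - 138*(-1/263) = -1/390 + 138/263 = 53557/102570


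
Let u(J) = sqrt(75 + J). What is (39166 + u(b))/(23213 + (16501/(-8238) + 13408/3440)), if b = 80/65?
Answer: 69369644220/41117524939 + 1771170*sqrt(12883)/534527824207 ≈ 1.6875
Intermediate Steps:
b = 16/13 (b = 80*(1/65) = 16/13 ≈ 1.2308)
(39166 + u(b))/(23213 + (16501/(-8238) + 13408/3440)) = (39166 + sqrt(75 + 16/13))/(23213 + (16501/(-8238) + 13408/3440)) = (39166 + sqrt(991/13))/(23213 + (16501*(-1/8238) + 13408*(1/3440))) = (39166 + sqrt(12883)/13)/(23213 + (-16501/8238 + 838/215)) = (39166 + sqrt(12883)/13)/(23213 + 3355729/1771170) = (39166 + sqrt(12883)/13)/(41117524939/1771170) = (39166 + sqrt(12883)/13)*(1771170/41117524939) = 69369644220/41117524939 + 1771170*sqrt(12883)/534527824207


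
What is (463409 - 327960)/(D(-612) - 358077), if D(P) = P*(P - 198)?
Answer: 135449/137643 ≈ 0.98406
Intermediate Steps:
D(P) = P*(-198 + P)
(463409 - 327960)/(D(-612) - 358077) = (463409 - 327960)/(-612*(-198 - 612) - 358077) = 135449/(-612*(-810) - 358077) = 135449/(495720 - 358077) = 135449/137643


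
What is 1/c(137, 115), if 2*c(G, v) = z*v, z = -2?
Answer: -1/115 ≈ -0.0086956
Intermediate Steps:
c(G, v) = -v (c(G, v) = (-2*v)/2 = -v)
1/c(137, 115) = 1/(-1*115) = 1/(-115) = -1/115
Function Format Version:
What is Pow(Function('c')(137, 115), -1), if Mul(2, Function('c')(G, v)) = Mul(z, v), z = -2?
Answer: Rational(-1, 115) ≈ -0.0086956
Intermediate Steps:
Function('c')(G, v) = Mul(-1, v) (Function('c')(G, v) = Mul(Rational(1, 2), Mul(-2, v)) = Mul(-1, v))
Pow(Function('c')(137, 115), -1) = Pow(Mul(-1, 115), -1) = Pow(-115, -1) = Rational(-1, 115)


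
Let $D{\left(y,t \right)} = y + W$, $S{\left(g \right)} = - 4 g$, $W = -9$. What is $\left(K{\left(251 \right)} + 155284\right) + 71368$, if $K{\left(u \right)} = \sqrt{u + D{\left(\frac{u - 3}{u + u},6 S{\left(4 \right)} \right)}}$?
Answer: $226652 + \frac{\sqrt{15277366}}{251} \approx 2.2667 \cdot 10^{5}$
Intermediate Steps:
$D{\left(y,t \right)} = -9 + y$ ($D{\left(y,t \right)} = y - 9 = -9 + y$)
$K{\left(u \right)} = \sqrt{-9 + u + \frac{-3 + u}{2 u}}$ ($K{\left(u \right)} = \sqrt{u + \left(-9 + \frac{u - 3}{u + u}\right)} = \sqrt{u - \left(9 - \frac{-3 + u}{2 u}\right)} = \sqrt{-9 + u + \frac{-3 + u}{2 u}}$)
$\left(K{\left(251 \right)} + 155284\right) + 71368 = \left(\frac{\sqrt{-34 - \frac{6}{251} + 4 \cdot 251}}{2} + 155284\right) + 71368 = \left(\frac{\sqrt{-34 - \frac{6}{251} + 1004}}{2} + 155284\right) + 71368 = \left(\frac{\sqrt{\frac{243464}{251}}}{2} + 155284\right) + 71368 = \left(\frac{\frac{2}{251} \sqrt{15277366}}{2} + 155284\right) + 71368 = \left(\frac{\sqrt{15277366}}{251} + 155284\right) + 71368 = \left(155284 + \frac{\sqrt{15277366}}{251}\right) + 71368 = 226652 + \frac{\sqrt{15277366}}{251}$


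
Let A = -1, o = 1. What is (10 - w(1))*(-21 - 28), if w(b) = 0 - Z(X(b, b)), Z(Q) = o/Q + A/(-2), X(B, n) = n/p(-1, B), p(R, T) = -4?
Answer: -637/2 ≈ -318.50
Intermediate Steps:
X(B, n) = -n/4 (X(B, n) = n/(-4) = n*(-1/4) = -n/4)
Z(Q) = 1/2 + 1/Q (Z(Q) = 1/Q - 1/(-2) = 1/Q - 1*(-1/2) = 1/Q + 1/2 = 1/2 + 1/Q)
w(b) = 2*(2 - b/4)/b (w(b) = 0 - (2 - b/4)/(2*((-b/4))) = 0 - (-4/b)*(2 - b/4)/2 = 0 - (-2)*(2 - b/4)/b = 0 + 2*(2 - b/4)/b = 2*(2 - b/4)/b)
(10 - w(1))*(-21 - 28) = (10 - (8 - 1*1)/(2*1))*(-21 - 28) = (10 - (8 - 1)/2)*(-49) = (10 - 7/2)*(-49) = (13/2)*(-49) = -637/2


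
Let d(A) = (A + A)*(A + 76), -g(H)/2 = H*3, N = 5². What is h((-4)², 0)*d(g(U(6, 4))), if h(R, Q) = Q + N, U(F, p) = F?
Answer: -72000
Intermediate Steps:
N = 25
g(H) = -6*H (g(H) = -2*H*3 = -6*H)
d(A) = 2*A*(76 + A) (d(A) = (2*A)*(76 + A) = 2*A*(76 + A))
h(R, Q) = 25 + Q (h(R, Q) = Q + 25 = 25 + Q)
h((-4)², 0)*d(g(U(6, 4))) = (25 + 0)*(2*(-6*6)*(76 - 6*6)) = 25*(2*(-36)*(76 - 36)) = 25*(2*(-36)*40) = 25*(-2880) = -72000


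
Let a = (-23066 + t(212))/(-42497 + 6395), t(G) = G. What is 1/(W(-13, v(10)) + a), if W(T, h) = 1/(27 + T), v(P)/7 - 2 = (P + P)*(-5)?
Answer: 84238/59343 ≈ 1.4195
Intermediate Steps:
v(P) = 14 - 70*P (v(P) = 14 + 7*((P + P)*(-5)) = 14 + 7*((2*P)*(-5)) = 14 + 7*(-10*P) = 14 - 70*P)
a = 3809/6017 (a = (-23066 + 212)/(-42497 + 6395) = -22854/(-36102) = -22854*(-1/36102) = 3809/6017 ≈ 0.63304)
1/(W(-13, v(10)) + a) = 1/(1/(27 - 13) + 3809/6017) = 1/(1/14 + 3809/6017) = 1/(59343/84238) = 84238/59343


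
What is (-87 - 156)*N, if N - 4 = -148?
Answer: 34992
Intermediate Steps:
N = -144 (N = 4 - 148 = -144)
(-87 - 156)*N = (-87 - 156)*(-144) = -243*(-144) = 34992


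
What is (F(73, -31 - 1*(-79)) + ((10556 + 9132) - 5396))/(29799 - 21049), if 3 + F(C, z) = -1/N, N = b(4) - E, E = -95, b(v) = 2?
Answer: 693016/424375 ≈ 1.6330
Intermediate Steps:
N = 97 (N = 2 - 1*(-95) = 2 + 95 = 97)
F(C, z) = -292/97 (F(C, z) = -3 - 1/97 = -292/97)
(F(73, -31 - 1*(-79)) + ((10556 + 9132) - 5396))/(29799 - 21049) = (-292/97 + ((10556 + 9132) - 5396))/(29799 - 21049) = (-292/97 + (19688 - 5396))/8750 = (-292/97 + 14292)*(1/8750) = (1386032/97)*(1/8750) = 693016/424375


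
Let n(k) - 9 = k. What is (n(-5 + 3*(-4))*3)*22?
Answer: -528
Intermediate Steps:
n(k) = 9 + k
(n(-5 + 3*(-4))*3)*22 = ((9 + (-5 + 3*(-4)))*3)*22 = ((9 + (-5 - 12))*3)*22 = ((9 - 17)*3)*22 = -8*3*22 = -24*22 = -528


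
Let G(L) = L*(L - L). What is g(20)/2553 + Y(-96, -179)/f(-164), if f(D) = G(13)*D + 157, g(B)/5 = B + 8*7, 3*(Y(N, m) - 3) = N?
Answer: -14377/400821 ≈ -0.035869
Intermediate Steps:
Y(N, m) = 3 + N/3
g(B) = 280 + 5*B (g(B) = 5*(B + 8*7) = 5*(B + 56) = 5*(56 + B) = 280 + 5*B)
G(L) = 0 (G(L) = L*0 = 0)
f(D) = 157 (f(D) = 0*D + 157 = 0 + 157 = 157)
g(20)/2553 + Y(-96, -179)/f(-164) = (280 + 5*20)/2553 + (3 + (⅓)*(-96))/157 = (280 + 100)*(1/2553) + (3 - 32)*(1/157) = 380*(1/2553) - 29*1/157 = 380/2553 - 29/157 = -14377/400821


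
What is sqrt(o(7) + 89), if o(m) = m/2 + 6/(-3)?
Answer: sqrt(362)/2 ≈ 9.5132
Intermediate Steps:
o(m) = -2 + m/2 (o(m) = m*(1/2) + 6*(-1/3) = m/2 - 2 = -2 + m/2)
sqrt(o(7) + 89) = sqrt((-2 + (1/2)*7) + 89) = sqrt((-2 + 7/2) + 89) = sqrt(3/2 + 89) = sqrt(181/2) = sqrt(362)/2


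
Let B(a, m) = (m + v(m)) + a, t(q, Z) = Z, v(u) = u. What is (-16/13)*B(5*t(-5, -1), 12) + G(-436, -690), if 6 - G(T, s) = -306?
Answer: 3752/13 ≈ 288.62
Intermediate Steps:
G(T, s) = 312 (G(T, s) = 6 - 1*(-306) = 6 + 306 = 312)
B(a, m) = a + 2*m (B(a, m) = (m + m) + a = 2*m + a = a + 2*m)
(-16/13)*B(5*t(-5, -1), 12) + G(-436, -690) = (-16/13)*(5*(-1) + 2*12) + 312 = (-16*1/13)*(-5 + 24) + 312 = -16/13*19 + 312 = -304/13 + 312 = 3752/13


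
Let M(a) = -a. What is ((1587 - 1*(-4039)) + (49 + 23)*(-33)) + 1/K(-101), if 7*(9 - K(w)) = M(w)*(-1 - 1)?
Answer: 861257/265 ≈ 3250.0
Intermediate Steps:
K(w) = 9 - 2*w/7 (K(w) = 9 - (-w)*(-1 - 1)/7 = 9 - (-w)*(-2)/7 = 9 - 2*w/7)
((1587 - 1*(-4039)) + (49 + 23)*(-33)) + 1/K(-101) = ((1587 - 1*(-4039)) + (49 + 23)*(-33)) + 1/(9 - 2/7*(-101)) = ((1587 + 4039) + 72*(-33)) + 1/(9 + 202/7) = (5626 - 2376) + 1/(265/7) = 3250 + 7/265 = 861257/265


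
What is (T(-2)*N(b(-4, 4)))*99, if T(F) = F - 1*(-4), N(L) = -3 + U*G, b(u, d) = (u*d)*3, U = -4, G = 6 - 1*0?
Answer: -5346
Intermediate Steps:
G = 6 (G = 6 + 0 = 6)
b(u, d) = 3*d*u (b(u, d) = (d*u)*3 = 3*d*u)
N(L) = -27 (N(L) = -3 - 4*6 = -3 - 24 = -27)
T(F) = 4 + F (T(F) = F + 4 = 4 + F)
(T(-2)*N(b(-4, 4)))*99 = ((4 - 2)*(-27))*99 = (2*(-27))*99 = -54*99 = -5346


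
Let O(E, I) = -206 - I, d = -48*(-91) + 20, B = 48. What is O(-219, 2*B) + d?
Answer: 4086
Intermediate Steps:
d = 4388 (d = 4368 + 20 = 4388)
O(-219, 2*B) + d = (-206 - 2*48) + 4388 = (-206 - 1*96) + 4388 = (-206 - 96) + 4388 = -302 + 4388 = 4086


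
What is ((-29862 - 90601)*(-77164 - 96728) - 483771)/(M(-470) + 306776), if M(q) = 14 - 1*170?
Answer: 4189413645/61324 ≈ 68316.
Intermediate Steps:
M(q) = -156 (M(q) = 14 - 170 = -156)
((-29862 - 90601)*(-77164 - 96728) - 483771)/(M(-470) + 306776) = ((-29862 - 90601)*(-77164 - 96728) - 483771)/(-156 + 306776) = (-120463*(-173892) - 483771)/306620 = (20947551996 - 483771)*(1/306620) = 20947068225*(1/306620) = 4189413645/61324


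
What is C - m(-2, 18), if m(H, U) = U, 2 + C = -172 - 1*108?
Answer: -300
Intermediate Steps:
C = -282 (C = -2 + (-172 - 1*108) = -2 + (-172 - 108) = -2 - 280 = -282)
C - m(-2, 18) = -282 - 1*18 = -282 - 18 = -300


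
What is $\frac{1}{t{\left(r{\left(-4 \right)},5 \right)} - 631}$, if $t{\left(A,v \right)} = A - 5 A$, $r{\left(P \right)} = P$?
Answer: $- \frac{1}{615} \approx -0.001626$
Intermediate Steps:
$t{\left(A,v \right)} = - 4 A$
$\frac{1}{t{\left(r{\left(-4 \right)},5 \right)} - 631} = \frac{1}{\left(-4\right) \left(-4\right) - 631} = \frac{1}{16 - 631} = \frac{1}{-615} = - \frac{1}{615}$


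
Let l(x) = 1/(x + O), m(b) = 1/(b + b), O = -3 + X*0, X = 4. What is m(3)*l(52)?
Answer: 1/294 ≈ 0.0034014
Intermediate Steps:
O = -3 (O = -3 + 4*0 = -3 + 0 = -3)
m(b) = 1/(2*b)
l(x) = 1/(-3 + x) (l(x) = 1/(x - 3) = 1/(-3 + x))
m(3)*l(52) = ((½)/3)/(-3 + 52) = ((½)*(⅓))/49 = (⅙)*(1/49) = 1/294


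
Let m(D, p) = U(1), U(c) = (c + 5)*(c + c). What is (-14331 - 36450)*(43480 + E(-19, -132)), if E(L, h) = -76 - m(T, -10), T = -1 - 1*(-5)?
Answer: -2203489152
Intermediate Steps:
U(c) = 2*c*(5 + c) (U(c) = (5 + c)*(2*c) = 2*c*(5 + c))
T = 4 (T = -1 + 5 = 4)
m(D, p) = 12 (m(D, p) = 2*1*(5 + 1) = 2*1*6 = 12)
E(L, h) = -88 (E(L, h) = -76 - 1*12 = -76 - 12 = -88)
(-14331 - 36450)*(43480 + E(-19, -132)) = (-14331 - 36450)*(43480 - 88) = -50781*43392 = -2203489152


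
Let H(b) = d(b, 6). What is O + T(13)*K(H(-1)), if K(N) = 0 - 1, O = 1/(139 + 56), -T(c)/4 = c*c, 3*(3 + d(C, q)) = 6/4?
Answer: 131821/195 ≈ 676.00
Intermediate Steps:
d(C, q) = -5/2 (d(C, q) = -3 + (6/4)/3 = -3 + (6*(¼))/3 = -3 + (⅓)*(3/2) = -3 + ½ = -5/2)
T(c) = -4*c² (T(c) = -4*c*c = -4*c²)
H(b) = -5/2
O = 1/195 ≈ 0.0051282
K(N) = -1
O + T(13)*K(H(-1)) = 1/195 - 4*13²*(-1) = 1/195 - 4*169*(-1) = 1/195 - 676*(-1) = 1/195 + 676 = 131821/195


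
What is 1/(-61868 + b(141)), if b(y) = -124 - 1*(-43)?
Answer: -1/61949 ≈ -1.6142e-5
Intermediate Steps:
b(y) = -81 (b(y) = -124 + 43 = -81)
1/(-61868 + b(141)) = 1/(-61868 - 81) = 1/(-61949) = -1/61949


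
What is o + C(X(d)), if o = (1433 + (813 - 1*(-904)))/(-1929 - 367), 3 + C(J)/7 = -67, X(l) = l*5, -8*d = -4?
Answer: -80585/164 ≈ -491.37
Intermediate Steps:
d = ½ (d = -⅛*(-4) = ½ ≈ 0.50000)
X(l) = 5*l
C(J) = -490 (C(J) = -21 + 7*(-67) = -21 - 469 = -490)
o = -225/164 (o = (1433 + (813 + 904))/(-2296) = (1433 + 1717)*(-1/2296) = 3150*(-1/2296) = -225/164 ≈ -1.3720)
o + C(X(d)) = -225/164 - 490 = -80585/164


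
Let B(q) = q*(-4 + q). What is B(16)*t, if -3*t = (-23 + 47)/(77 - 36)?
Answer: -1536/41 ≈ -37.463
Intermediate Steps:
t = -8/41 (t = -(-23 + 47)/(3*(77 - 36)) = -8/41 ≈ -0.19512)
B(16)*t = (16*(-4 + 16))*(-8/41) = (16*12)*(-8/41) = 192*(-8/41) = -1536/41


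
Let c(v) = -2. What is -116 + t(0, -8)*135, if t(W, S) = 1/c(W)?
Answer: -367/2 ≈ -183.50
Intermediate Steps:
t(W, S) = -½ (t(W, S) = 1/(-2) = -½)
-116 + t(0, -8)*135 = -116 - ½*135 = -116 - 135/2 = -367/2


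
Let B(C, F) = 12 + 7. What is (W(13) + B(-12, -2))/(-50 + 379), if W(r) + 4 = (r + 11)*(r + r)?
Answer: 639/329 ≈ 1.9422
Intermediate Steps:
B(C, F) = 19
W(r) = -4 + 2*r*(11 + r) (W(r) = -4 + (r + 11)*(r + r) = -4 + (11 + r)*(2*r) = -4 + 2*r*(11 + r))
(W(13) + B(-12, -2))/(-50 + 379) = ((-4 + 2*13**2 + 22*13) + 19)/(-50 + 379) = ((-4 + 2*169 + 286) + 19)/329 = ((-4 + 338 + 286) + 19)*(1/329) = (620 + 19)*(1/329) = 639*(1/329) = 639/329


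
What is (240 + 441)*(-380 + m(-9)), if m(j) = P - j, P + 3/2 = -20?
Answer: -534585/2 ≈ -2.6729e+5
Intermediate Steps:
P = -43/2 (P = -3/2 - 20 = -43/2 ≈ -21.500)
m(j) = -43/2 - j
(240 + 441)*(-380 + m(-9)) = (240 + 441)*(-380 + (-43/2 - 1*(-9))) = 681*(-380 + (-43/2 + 9)) = 681*(-380 - 25/2) = 681*(-785/2) = -534585/2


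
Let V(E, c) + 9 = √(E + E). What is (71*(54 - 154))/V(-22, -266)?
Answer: 2556/5 + 568*I*√11/5 ≈ 511.2 + 376.77*I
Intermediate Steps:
V(E, c) = -9 + √2*√E (V(E, c) = -9 + √(E + E) = -9 + √(2*E) = -9 + √2*√E)
(71*(54 - 154))/V(-22, -266) = (71*(54 - 154))/(-9 + √2*√(-22)) = (71*(-100))/(-9 + √2*(I*√22)) = -7100/(-9 + 2*I*√11)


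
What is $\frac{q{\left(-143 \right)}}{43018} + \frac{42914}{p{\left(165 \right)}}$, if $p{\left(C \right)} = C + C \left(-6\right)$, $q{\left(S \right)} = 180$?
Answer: $- \frac{922962976}{17744925} \approx -52.013$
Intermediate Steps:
$p{\left(C \right)} = - 5 C$ ($p{\left(C \right)} = C - 6 C = - 5 C$)
$\frac{q{\left(-143 \right)}}{43018} + \frac{42914}{p{\left(165 \right)}} = \frac{180}{43018} + \frac{42914}{\left(-5\right) 165} = 180 \cdot \frac{1}{43018} + \frac{42914}{-825} = \frac{90}{21509} + 42914 \left(- \frac{1}{825}\right) = \frac{90}{21509} - \frac{42914}{825} = - \frac{922962976}{17744925}$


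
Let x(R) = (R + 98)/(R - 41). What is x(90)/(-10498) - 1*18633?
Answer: -4792426327/257201 ≈ -18633.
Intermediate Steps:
x(R) = (98 + R)/(-41 + R)
x(90)/(-10498) - 1*18633 = ((98 + 90)/(-41 + 90))/(-10498) - 1*18633 = (188/49)*(-1/10498) - 18633 = -94/257201 - 18633 = -4792426327/257201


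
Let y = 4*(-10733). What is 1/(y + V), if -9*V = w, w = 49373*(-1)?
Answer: -9/337015 ≈ -2.6705e-5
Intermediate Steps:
w = -49373
y = -42932
V = 49373/9 (V = -1/9*(-49373) = 49373/9 ≈ 5485.9)
1/(y + V) = 1/(-42932 + 49373/9) = 1/(-337015/9) = -9/337015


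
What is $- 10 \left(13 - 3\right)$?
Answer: $-100$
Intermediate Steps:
$- 10 \left(13 - 3\right) = \left(-10\right) 10 = -100$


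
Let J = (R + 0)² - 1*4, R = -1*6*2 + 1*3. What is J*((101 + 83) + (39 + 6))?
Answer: 17633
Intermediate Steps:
R = -9 (R = -6*2 + 3 = -12 + 3 = -9)
J = 77 (J = (-9 + 0)² - 1*4 = (-9)² - 4 = 81 - 4 = 77)
J*((101 + 83) + (39 + 6)) = 77*((101 + 83) + (39 + 6)) = 77*(184 + 45) = 77*229 = 17633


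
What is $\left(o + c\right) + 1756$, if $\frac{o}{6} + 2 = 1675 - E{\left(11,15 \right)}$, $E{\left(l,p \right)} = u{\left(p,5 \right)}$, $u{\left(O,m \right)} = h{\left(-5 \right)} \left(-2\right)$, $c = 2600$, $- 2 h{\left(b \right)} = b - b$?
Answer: $14394$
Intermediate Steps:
$h{\left(b \right)} = 0$ ($h{\left(b \right)} = - \frac{b - b}{2} = \left(- \frac{1}{2}\right) 0 = 0$)
$u{\left(O,m \right)} = 0$ ($u{\left(O,m \right)} = 0 \left(-2\right) = 0$)
$E{\left(l,p \right)} = 0$
$o = 10038$ ($o = -12 + 6 \left(1675 - 0\right) = -12 + 6 \left(1675 + 0\right) = -12 + 6 \cdot 1675 = -12 + 10050 = 10038$)
$\left(o + c\right) + 1756 = \left(10038 + 2600\right) + 1756 = 12638 + 1756 = 14394$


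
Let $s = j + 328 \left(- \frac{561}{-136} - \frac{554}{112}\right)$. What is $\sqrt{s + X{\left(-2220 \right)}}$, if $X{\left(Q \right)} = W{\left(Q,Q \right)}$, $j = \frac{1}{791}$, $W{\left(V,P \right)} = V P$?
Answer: $\frac{19 \sqrt{8541378573}}{791} \approx 2219.9$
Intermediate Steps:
$W{\left(V,P \right)} = P V$
$j = \frac{1}{791} \approx 0.0012642$
$X{\left(Q \right)} = Q^{2}$ ($X{\left(Q \right)} = Q Q = Q^{2}$)
$s = - \frac{213117}{791}$ ($s = \frac{1}{791} + 328 \left(- \frac{561}{-136} - \frac{554}{112}\right) = \frac{1}{791} + 328 \left(\left(-561\right) \left(- \frac{1}{136}\right) - \frac{277}{56}\right) = \frac{1}{791} + 328 \left(\frac{33}{8} - \frac{277}{56}\right) = \frac{1}{791} + 328 \left(- \frac{23}{28}\right) = \frac{1}{791} - \frac{1886}{7} = - \frac{213117}{791} \approx -269.43$)
$\sqrt{s + X{\left(-2220 \right)}} = \sqrt{- \frac{213117}{791} + \left(-2220\right)^{2}} = \sqrt{- \frac{213117}{791} + 4928400} = \sqrt{\frac{3898151283}{791}} = \frac{19 \sqrt{8541378573}}{791}$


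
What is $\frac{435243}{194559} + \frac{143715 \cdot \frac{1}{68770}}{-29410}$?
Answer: $\frac{4514165088197}{2017951680340} \approx 2.237$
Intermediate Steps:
$\frac{435243}{194559} + \frac{143715 \cdot \frac{1}{68770}}{-29410} = 435243 \cdot \frac{1}{194559} + 143715 \cdot \frac{1}{68770} \left(- \frac{1}{29410}\right) = \frac{145081}{64853} + \frac{2211}{1058} \left(- \frac{1}{29410}\right) = \frac{145081}{64853} - \frac{2211}{31115780} = \frac{4514165088197}{2017951680340}$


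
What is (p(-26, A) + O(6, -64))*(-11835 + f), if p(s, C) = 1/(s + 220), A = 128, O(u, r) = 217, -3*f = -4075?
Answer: -220528595/97 ≈ -2.2735e+6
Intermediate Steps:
f = 4075/3 (f = -1/3*(-4075) = 4075/3 ≈ 1358.3)
p(s, C) = 1/(220 + s)
(p(-26, A) + O(6, -64))*(-11835 + f) = (1/(220 - 26) + 217)*(-11835 + 4075/3) = (1/194 + 217)*(-31430/3) = (42099/194)*(-31430/3) = -220528595/97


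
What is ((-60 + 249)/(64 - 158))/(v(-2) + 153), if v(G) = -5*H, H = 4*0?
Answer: -21/1598 ≈ -0.013141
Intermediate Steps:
H = 0
v(G) = 0 (v(G) = -5*0 = 0)
((-60 + 249)/(64 - 158))/(v(-2) + 153) = ((-60 + 249)/(64 - 158))/(0 + 153) = (189/(-94))/153 = (189*(-1/94))*(1/153) = -189/94*1/153 = -21/1598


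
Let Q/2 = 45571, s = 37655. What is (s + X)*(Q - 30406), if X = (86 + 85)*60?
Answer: 2910165440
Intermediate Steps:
X = 10260 (X = 171*60 = 10260)
Q = 91142 (Q = 2*45571 = 91142)
(s + X)*(Q - 30406) = (37655 + 10260)*(91142 - 30406) = 47915*60736 = 2910165440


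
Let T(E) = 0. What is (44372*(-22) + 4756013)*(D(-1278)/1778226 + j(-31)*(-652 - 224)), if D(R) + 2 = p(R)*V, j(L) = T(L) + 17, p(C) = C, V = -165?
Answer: -16682357643894366/296371 ≈ -5.6289e+10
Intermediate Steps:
j(L) = 17 (j(L) = 0 + 17 = 17)
D(R) = -2 - 165*R (D(R) = -2 + R*(-165) = -2 - 165*R)
(44372*(-22) + 4756013)*(D(-1278)/1778226 + j(-31)*(-652 - 224)) = (44372*(-22) + 4756013)*((-2 - 165*(-1278))/1778226 + 17*(-652 - 224)) = (-976184 + 4756013)*((-2 + 210870)*(1/1778226) + 17*(-876)) = 3779829*(210868*(1/1778226) - 14892) = 3779829*(105434/889113 - 14892) = 3779829*(-13240565362/889113) = -16682357643894366/296371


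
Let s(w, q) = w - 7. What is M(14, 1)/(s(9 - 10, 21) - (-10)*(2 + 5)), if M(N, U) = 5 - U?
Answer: 2/31 ≈ 0.064516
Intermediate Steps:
s(w, q) = -7 + w
M(14, 1)/(s(9 - 10, 21) - (-10)*(2 + 5)) = (5 - 1*1)/((-7 + (9 - 10)) - (-10)*(2 + 5)) = (5 - 1)/((-7 - 1) - (-10)*7) = 4/(-8 - 1*(-70)) = 4/(-8 + 70) = 4/62 = 4*(1/62) = 2/31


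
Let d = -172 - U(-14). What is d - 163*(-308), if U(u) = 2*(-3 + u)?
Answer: 50066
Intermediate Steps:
U(u) = -6 + 2*u
d = -138 (d = -172 - (-6 + 2*(-14)) = -172 - (-6 - 28) = -172 - 1*(-34) = -172 + 34 = -138)
d - 163*(-308) = -138 - 163*(-308) = -138 + 50204 = 50066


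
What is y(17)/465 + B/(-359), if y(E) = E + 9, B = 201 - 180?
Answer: -431/166935 ≈ -0.0025818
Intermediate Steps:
B = 21
y(E) = 9 + E
y(17)/465 + B/(-359) = (9 + 17)/465 + 21/(-359) = 26*(1/465) + 21*(-1/359) = 26/465 - 21/359 = -431/166935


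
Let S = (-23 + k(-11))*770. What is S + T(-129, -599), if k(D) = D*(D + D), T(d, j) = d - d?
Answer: 168630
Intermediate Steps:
T(d, j) = 0
k(D) = 2*D² (k(D) = D*(2*D) = 2*D²)
S = 168630 (S = (-23 + 2*(-11)²)*770 = (-23 + 2*121)*770 = (-23 + 242)*770 = 219*770 = 168630)
S + T(-129, -599) = 168630 + 0 = 168630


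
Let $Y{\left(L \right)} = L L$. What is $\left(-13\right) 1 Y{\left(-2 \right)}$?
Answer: $-52$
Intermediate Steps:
$Y{\left(L \right)} = L^{2}$
$\left(-13\right) 1 Y{\left(-2 \right)} = \left(-13\right) 1 \left(-2\right)^{2} = \left(-13\right) 4 = -52$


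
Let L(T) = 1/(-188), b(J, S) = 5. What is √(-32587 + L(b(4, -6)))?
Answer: I*√287938779/94 ≈ 180.52*I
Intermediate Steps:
L(T) = -1/188
√(-32587 + L(b(4, -6))) = √(-32587 - 1/188) = √(-6126357/188) = I*√287938779/94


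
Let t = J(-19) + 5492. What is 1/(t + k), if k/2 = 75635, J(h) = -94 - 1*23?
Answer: 1/156645 ≈ 6.3839e-6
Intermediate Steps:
J(h) = -117 (J(h) = -94 - 23 = -117)
k = 151270 (k = 2*75635 = 151270)
t = 5375 (t = -117 + 5492 = 5375)
1/(t + k) = 1/(5375 + 151270) = 1/156645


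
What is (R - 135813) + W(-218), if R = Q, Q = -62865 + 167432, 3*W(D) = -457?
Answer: -94195/3 ≈ -31398.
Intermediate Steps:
W(D) = -457/3 (W(D) = (1/3)*(-457) = -457/3)
Q = 104567
R = 104567
(R - 135813) + W(-218) = (104567 - 135813) - 457/3 = -31246 - 457/3 = -94195/3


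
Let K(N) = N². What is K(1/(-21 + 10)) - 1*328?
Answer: -39687/121 ≈ -327.99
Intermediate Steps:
K(1/(-21 + 10)) - 1*328 = (1/(-21 + 10))² - 1*328 = (1/(-11))² - 328 = (-1/11)² - 328 = 1/121 - 328 = -39687/121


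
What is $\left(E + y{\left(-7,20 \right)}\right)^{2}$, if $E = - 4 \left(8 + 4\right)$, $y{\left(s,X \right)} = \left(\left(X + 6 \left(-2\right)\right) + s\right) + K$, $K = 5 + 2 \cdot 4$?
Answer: $1156$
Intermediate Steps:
$K = 13$ ($K = 5 + 8 = 13$)
$y{\left(s,X \right)} = 1 + X + s$ ($y{\left(s,X \right)} = \left(\left(X + 6 \left(-2\right)\right) + s\right) + 13 = \left(\left(X - 12\right) + s\right) + 13 = \left(\left(-12 + X\right) + s\right) + 13 = \left(-12 + X + s\right) + 13 = 1 + X + s$)
$E = -48$ ($E = \left(-4\right) 12 = -48$)
$\left(E + y{\left(-7,20 \right)}\right)^{2} = \left(-48 + \left(1 + 20 - 7\right)\right)^{2} = \left(-48 + 14\right)^{2} = \left(-34\right)^{2} = 1156$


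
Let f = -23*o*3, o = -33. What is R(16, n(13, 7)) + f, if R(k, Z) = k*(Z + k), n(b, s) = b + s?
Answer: 2853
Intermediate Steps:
f = 2277 (f = -23*(-33)*3 = 759*3 = 2277)
R(16, n(13, 7)) + f = 16*((13 + 7) + 16) + 2277 = 16*(20 + 16) + 2277 = 16*36 + 2277 = 576 + 2277 = 2853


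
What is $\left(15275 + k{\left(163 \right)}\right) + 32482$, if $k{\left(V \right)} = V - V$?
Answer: $47757$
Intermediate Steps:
$k{\left(V \right)} = 0$
$\left(15275 + k{\left(163 \right)}\right) + 32482 = \left(15275 + 0\right) + 32482 = 15275 + 32482 = 47757$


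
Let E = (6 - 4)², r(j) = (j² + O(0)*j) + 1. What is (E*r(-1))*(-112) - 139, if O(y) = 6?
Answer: 1653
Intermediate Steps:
r(j) = 1 + j² + 6*j (r(j) = (j² + 6*j) + 1 = 1 + j² + 6*j)
E = 4 (E = 2² = 4)
(E*r(-1))*(-112) - 139 = (4*(1 + (-1)² + 6*(-1)))*(-112) - 139 = (4*(1 + 1 - 6))*(-112) - 139 = (4*(-4))*(-112) - 139 = -16*(-112) - 139 = 1792 - 139 = 1653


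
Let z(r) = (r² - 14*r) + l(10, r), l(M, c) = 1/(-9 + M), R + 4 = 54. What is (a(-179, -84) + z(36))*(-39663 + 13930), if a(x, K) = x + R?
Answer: -17086712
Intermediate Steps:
R = 50 (R = -4 + 54 = 50)
z(r) = 1 + r² - 14*r (z(r) = (r² - 14*r) + 1/(-9 + 10) = (r² - 14*r) + 1/1 = (r² - 14*r) + 1 = 1 + r² - 14*r)
a(x, K) = 50 + x (a(x, K) = x + 50 = 50 + x)
(a(-179, -84) + z(36))*(-39663 + 13930) = ((50 - 179) + (1 + 36² - 14*36))*(-39663 + 13930) = (-129 + (1 + 1296 - 504))*(-25733) = (-129 + 793)*(-25733) = 664*(-25733) = -17086712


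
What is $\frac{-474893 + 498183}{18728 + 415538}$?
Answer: $\frac{11645}{217133} \approx 0.053631$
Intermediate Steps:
$\frac{-474893 + 498183}{18728 + 415538} = \frac{23290}{434266} = 23290 \cdot \frac{1}{434266} = \frac{11645}{217133}$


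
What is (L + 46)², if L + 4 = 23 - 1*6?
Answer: 3481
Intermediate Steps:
L = 13 (L = -4 + (23 - 1*6) = -4 + (23 - 6) = -4 + 17 = 13)
(L + 46)² = (13 + 46)² = 59² = 3481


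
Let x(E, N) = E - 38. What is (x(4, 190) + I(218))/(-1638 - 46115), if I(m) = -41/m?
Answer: 7453/10410154 ≈ 0.00071594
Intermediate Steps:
x(E, N) = -38 + E
(x(4, 190) + I(218))/(-1638 - 46115) = ((-38 + 4) - 41/218)/(-1638 - 46115) = (-34 - 41*1/218)/(-47753) = (-34 - 41/218)*(-1/47753) = -7453/218*(-1/47753) = 7453/10410154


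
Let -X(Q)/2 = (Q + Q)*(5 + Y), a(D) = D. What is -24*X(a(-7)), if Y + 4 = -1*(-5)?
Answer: -4032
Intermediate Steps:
Y = 1 (Y = -4 - 1*(-5) = -4 + 5 = 1)
X(Q) = -24*Q (X(Q) = -2*(Q + Q)*(5 + 1) = -2*2*Q*6 = -24*Q)
-24*X(a(-7)) = -(-576)*(-7) = -24*168 = -4032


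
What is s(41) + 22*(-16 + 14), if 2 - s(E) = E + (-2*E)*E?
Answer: 3279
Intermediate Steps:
s(E) = 2 - E + 2*E² (s(E) = 2 - (E + (-2*E)*E) = 2 - (E - 2*E²) = 2 + (-E + 2*E²) = 2 - E + 2*E²)
s(41) + 22*(-16 + 14) = (2 - 1*41 + 2*41²) + 22*(-16 + 14) = (2 - 41 + 2*1681) + 22*(-2) = (2 - 41 + 3362) - 44 = 3323 - 44 = 3279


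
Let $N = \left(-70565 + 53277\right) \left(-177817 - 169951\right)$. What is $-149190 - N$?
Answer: $-6012362374$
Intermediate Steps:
$N = 6012213184$ ($N = \left(-17288\right) \left(-347768\right) = 6012213184$)
$-149190 - N = -149190 - 6012213184 = -6012362374$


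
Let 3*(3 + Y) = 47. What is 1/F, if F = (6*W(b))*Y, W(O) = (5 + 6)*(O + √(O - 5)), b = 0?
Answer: -I*√5/4180 ≈ -0.00053494*I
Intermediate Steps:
Y = 38/3 (Y = -3 + (⅓)*47 = -3 + 47/3 = 38/3 ≈ 12.667)
W(O) = 11*O + 11*√(-5 + O) (W(O) = 11*(O + √(-5 + O)) = 11*O + 11*√(-5 + O))
F = 836*I*√5 (F = (6*(11*0 + 11*√(-5 + 0)))*(38/3) = (6*(0 + 11*√(-5)))*(38/3) = (6*(0 + 11*(I*√5)))*(38/3) = (6*(0 + 11*I*√5))*(38/3) = (6*(11*I*√5))*(38/3) = (66*I*√5)*(38/3) = 836*I*√5 ≈ 1869.4*I)
1/F = 1/(836*I*√5) = -I*√5/4180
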